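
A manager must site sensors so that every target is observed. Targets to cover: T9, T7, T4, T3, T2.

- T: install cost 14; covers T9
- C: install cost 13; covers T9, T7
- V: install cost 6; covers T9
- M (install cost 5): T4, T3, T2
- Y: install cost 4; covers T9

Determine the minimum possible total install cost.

18

The greedy cost-per-new-target heuristic would pick M, Y, and C for 22, but a cheaper cover exists.
Choose C and M: together they cover T9, T7, T4, T3, T2 — every target.
Total install cost: 13 + 5 = 18.
No cover costs less than 18.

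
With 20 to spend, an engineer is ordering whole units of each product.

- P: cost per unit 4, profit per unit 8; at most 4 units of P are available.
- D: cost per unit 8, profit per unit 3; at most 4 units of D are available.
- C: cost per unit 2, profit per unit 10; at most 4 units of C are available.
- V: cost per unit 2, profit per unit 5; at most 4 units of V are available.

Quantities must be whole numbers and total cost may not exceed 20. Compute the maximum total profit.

68

C has the best ratio (10/2); taking only C gives at most 4×10 = 40 (stopped by the supply cap of 4).
Mixing does better — 1×P, 4×C, and 4×V: cost 20 ≤ 20, profit 1·8 + 4·10 + 4·5 = 68.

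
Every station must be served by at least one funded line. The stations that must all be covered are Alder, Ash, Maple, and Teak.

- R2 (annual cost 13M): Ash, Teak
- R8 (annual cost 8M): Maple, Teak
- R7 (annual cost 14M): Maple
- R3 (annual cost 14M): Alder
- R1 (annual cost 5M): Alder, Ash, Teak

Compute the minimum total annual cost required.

This is a weighted set-cover instance.
Choose R8 and R1: together they cover Alder, Ash, Maple, Teak — every station.
Total annual cost: 8 + 5 = 13.

13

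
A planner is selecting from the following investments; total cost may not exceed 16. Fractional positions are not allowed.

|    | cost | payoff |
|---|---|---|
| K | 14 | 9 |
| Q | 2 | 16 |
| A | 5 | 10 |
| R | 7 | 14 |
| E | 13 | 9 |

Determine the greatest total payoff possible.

Take Q, A, and R: cost 2 + 5 + 7 = 14 ≤ 16, payoff 16 + 10 + 14 = 40.
No other feasible combination does better.

40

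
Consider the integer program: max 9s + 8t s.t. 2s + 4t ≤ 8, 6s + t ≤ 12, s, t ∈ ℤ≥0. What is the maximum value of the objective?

18

(s,t)=(2,0) is feasible, giving 18.
(s,t)=(1,1) is feasible, giving 17.
(s,t)=(0,2) is feasible, giving 16.
No feasible integer point exceeds 18.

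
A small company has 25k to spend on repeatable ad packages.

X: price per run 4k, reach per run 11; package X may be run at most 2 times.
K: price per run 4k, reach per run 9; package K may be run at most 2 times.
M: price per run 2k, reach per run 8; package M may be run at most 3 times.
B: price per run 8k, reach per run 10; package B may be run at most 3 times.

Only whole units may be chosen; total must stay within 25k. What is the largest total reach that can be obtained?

64

M has the best ratio (8/2); taking only M gives at most 3×8 = 24 (stopped by the supply cap of 3).
Mixing does better — 2×X, 2×K, and 3×M: price 22 ≤ 25, reach 2·11 + 2·9 + 3·8 = 64.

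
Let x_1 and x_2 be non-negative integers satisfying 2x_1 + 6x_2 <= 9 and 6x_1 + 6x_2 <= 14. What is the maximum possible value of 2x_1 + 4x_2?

6

(x_1,x_2)=(1,1): 2·1+6·1=8≤9, 6·1+6·1=12≤14, objective 6.
(x_1,x_2)=(0,1): 2·0+6·1=6≤9, 6·0+6·1=6≤14, objective 4.
(x_1,x_2)=(2,0): 2·2+6·0=4≤9, 6·2+6·0=12≤14, objective 4.
No feasible integer point exceeds 6.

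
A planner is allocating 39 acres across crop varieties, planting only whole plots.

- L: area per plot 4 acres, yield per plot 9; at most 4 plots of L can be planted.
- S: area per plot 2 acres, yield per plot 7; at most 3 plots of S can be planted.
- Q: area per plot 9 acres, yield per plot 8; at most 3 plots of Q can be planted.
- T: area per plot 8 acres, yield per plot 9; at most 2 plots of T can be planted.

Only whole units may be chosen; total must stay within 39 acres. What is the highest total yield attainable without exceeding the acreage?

This is a bounded integer knapsack.
4×L, 3×S, and 2×T: area 38 ≤ 39, yield 4·9 + 3·7 + 2·9 = 75.
4×L, 3×S, 1×Q, and 1×T: area 39 ≤ 39, yield 4·9 + 3·7 + 1·8 + 1·9 = 74.
Best is 75.

75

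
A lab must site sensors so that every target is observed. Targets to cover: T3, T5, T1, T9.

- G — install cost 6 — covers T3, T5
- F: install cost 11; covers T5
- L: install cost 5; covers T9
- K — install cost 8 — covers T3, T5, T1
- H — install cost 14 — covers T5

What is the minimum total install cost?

13

Choose L and K: together they cover T3, T5, T1, T9 — every target.
Total install cost: 5 + 8 = 13.
No cover costs less than 13.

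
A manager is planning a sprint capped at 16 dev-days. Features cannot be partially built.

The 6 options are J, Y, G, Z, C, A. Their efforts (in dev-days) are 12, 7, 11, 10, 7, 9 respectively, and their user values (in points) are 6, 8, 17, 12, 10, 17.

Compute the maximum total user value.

27

Treat it as a binary knapsack problem.
Allowing fractional choices, the relaxed optimum would be about 27.8, but features are indivisible.
Y + C: effort 7 + 7 = 14 ≤ 16, user value 8 + 10 = 18.
Y + A: effort 7 + 9 = 16 ≤ 16, user value 8 + 17 = 25.
C + A: effort 7 + 9 = 16 ≤ 16, user value 10 + 17 = 27.
Best is C and A with total user value 27.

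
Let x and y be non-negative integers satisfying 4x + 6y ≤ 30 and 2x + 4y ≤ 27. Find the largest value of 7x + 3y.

The continuous relaxation peaks at (7.5, 0) with value 52.50; rounding to a feasible lattice point costs some objective.
(x,y)=(7,0): 4·7+6·0=28≤30, 2·7+4·0=14≤27, objective 49.
(x,y)=(6,1): 4·6+6·1=30≤30, 2·6+4·1=16≤27, objective 45.
(x,y)=(6,0): 4·6+6·0=24≤30, 2·6+4·0=12≤27, objective 42.
Maximum is 49 at (x,y)=(7,0).

49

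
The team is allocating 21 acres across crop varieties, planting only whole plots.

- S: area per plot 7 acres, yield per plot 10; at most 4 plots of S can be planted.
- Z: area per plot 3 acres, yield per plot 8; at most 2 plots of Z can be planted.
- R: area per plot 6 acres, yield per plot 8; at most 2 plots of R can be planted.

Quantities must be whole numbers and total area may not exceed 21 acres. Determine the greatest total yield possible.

This is a bounded integer knapsack.
Z has the best ratio (8/3); taking only Z gives at most 2×8 = 16 (stopped by the supply cap of 2).
Mixing does better — 2×S and 2×Z: area 20 ≤ 21, yield 2·10 + 2·8 = 36.

36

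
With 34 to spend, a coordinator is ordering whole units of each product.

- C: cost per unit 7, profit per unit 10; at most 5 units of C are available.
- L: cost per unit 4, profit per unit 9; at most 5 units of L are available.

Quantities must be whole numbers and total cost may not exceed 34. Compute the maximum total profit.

L has the best ratio (9/4); taking only L gives at most 5×9 = 45 (stopped by the supply cap of 5).
Mixing does better — 2×C and 5×L: cost 34 ≤ 34, profit 2·10 + 5·9 = 65.

65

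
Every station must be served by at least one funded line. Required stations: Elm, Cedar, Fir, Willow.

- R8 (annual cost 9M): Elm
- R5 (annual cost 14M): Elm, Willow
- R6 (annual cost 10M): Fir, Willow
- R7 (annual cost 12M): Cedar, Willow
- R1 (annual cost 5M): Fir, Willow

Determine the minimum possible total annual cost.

26

Choose R8, R7, and R1: together they cover Elm, Cedar, Fir, Willow — every station.
Total annual cost: 9 + 12 + 5 = 26.
No cover costs less than 26.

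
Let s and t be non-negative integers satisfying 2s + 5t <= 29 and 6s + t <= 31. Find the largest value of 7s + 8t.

Relaxing integrality, the LP optimum is 63.50 at (s,t) = (4.5, 4), which is not an integer point.
(s,t)=(4,4): 2·4+5·4=28≤29, 6·4+1·4=28≤31, objective 60.
(s,t)=(3,4): 2·3+5·4=26≤29, 6·3+1·4=22≤31, objective 53.
(s,t)=(4,3): 2·4+5·3=23≤29, 6·4+1·3=27≤31, objective 52.
Maximum is 60 at (s,t)=(4,4).

60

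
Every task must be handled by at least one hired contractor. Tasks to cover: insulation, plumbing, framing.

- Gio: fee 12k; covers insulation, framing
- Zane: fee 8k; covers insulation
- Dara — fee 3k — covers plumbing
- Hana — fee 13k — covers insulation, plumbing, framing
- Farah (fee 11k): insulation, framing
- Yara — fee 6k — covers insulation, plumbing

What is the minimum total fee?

Hana alone covers insulation, plumbing, framing — every task.
Total fee: 13.

13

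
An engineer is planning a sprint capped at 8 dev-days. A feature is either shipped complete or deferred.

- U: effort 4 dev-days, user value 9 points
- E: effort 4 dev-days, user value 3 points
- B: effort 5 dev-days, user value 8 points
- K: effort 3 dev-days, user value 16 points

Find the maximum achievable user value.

25

Take U and K: effort 4 + 3 = 7 ≤ 8, user value 9 + 16 = 25.
No other feasible combination does better.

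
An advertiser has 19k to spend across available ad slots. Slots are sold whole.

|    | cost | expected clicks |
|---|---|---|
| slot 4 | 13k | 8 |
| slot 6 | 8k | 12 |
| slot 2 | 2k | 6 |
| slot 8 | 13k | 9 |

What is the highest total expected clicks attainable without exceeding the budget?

18

This is an integer program with binary decision variables.
Allowing fractional choices, the relaxed optimum would be about 24.2, but ad slots are indivisible.
slot 6 + slot 2: cost 8 + 2 = 10 ≤ 19, expected clicks 12 + 6 = 18.
slot 2 + slot 8: cost 2 + 13 = 15 ≤ 19, expected clicks 6 + 9 = 15.
Best is slot 6 and slot 2 with total expected clicks 18.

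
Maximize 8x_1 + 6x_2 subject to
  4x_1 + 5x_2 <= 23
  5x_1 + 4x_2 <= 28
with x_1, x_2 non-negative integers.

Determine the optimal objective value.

The continuous relaxation peaks at (5.6, 0) with value 44.80; rounding to a feasible lattice point costs some objective.
(x_1,x_2)=(5,0): 4·5+5·0=20≤23, 5·5+4·0=25≤28, objective 40.
(x_1,x_2)=(4,1): 4·4+5·1=21≤23, 5·4+4·1=24≤28, objective 38.
(x_1,x_2)=(4,0): 4·4+5·0=16≤23, 5·4+4·0=20≤28, objective 32.
Maximum is 40 at (x_1,x_2)=(5,0).

40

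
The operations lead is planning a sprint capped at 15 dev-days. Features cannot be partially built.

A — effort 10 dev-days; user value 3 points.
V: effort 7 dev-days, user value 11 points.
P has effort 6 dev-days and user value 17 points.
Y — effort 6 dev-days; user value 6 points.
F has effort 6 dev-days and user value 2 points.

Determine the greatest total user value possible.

28

Allowing fractional choices, the relaxed optimum would be about 30.0, but features are indivisible.
P + Y: effort 6 + 6 = 12 ≤ 15, user value 17 + 6 = 23.
V + P: effort 7 + 6 = 13 ≤ 15, user value 11 + 17 = 28.
Best is V and P with total user value 28.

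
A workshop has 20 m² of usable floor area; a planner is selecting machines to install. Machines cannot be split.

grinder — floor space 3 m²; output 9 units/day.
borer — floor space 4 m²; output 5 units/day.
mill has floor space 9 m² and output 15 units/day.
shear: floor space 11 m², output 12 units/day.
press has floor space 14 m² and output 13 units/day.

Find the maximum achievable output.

Take grinder, borer, and mill: floor space 3 + 4 + 9 = 16 ≤ 20, output 9 + 5 + 15 = 29.
No other feasible combination does better.

29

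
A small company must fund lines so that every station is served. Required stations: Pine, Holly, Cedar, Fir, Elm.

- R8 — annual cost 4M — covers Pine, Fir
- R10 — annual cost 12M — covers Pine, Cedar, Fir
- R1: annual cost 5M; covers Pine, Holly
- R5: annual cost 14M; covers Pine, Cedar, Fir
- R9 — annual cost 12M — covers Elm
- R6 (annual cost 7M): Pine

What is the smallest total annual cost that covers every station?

29

This is an integer covering problem.
The greedy cost-per-new-station heuristic would pick R8, R1, R10, and R9 for 33, but a cheaper cover exists.
Choose R10, R1, and R9: together they cover Pine, Holly, Cedar, Fir, Elm — every station.
Total annual cost: 12 + 5 + 12 = 29.
No cover costs less than 29.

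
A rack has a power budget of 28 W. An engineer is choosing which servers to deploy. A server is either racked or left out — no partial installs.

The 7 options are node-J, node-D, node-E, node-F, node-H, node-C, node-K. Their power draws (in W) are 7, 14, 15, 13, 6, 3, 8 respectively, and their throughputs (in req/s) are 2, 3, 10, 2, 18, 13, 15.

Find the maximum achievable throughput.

node-E + node-H + node-C: power draw 15 + 6 + 3 = 24 ≤ 28, throughput 10 + 18 + 13 = 41.
node-H + node-C + node-K: power draw 6 + 3 + 8 = 17 ≤ 28, throughput 18 + 13 + 15 = 46.
node-J + node-H + node-C + node-K: power draw 7 + 6 + 3 + 8 = 24 ≤ 28, throughput 2 + 18 + 13 + 15 = 48.
Best is node-J, node-H, node-C, and node-K with total throughput 48.

48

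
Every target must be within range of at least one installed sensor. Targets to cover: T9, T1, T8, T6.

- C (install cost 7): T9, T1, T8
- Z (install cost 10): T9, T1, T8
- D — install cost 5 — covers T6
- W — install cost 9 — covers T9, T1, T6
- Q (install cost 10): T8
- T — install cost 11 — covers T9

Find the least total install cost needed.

Choose C and D: together they cover T9, T1, T8, T6 — every target.
Total install cost: 7 + 5 = 12.
No cover costs less than 12.

12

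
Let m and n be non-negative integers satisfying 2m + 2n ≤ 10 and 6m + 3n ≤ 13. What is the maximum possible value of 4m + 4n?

16

The continuous relaxation peaks at (0, 4.33) with value 17.33; rounding to a feasible lattice point costs some objective.
(m,n)=(0,4): 2·0+2·4=8≤10, 6·0+3·4=12≤13, objective 16.
(m,n)=(0,3): 2·0+2·3=6≤10, 6·0+3·3=9≤13, objective 12.
The best lattice point is (0,4), giving 16.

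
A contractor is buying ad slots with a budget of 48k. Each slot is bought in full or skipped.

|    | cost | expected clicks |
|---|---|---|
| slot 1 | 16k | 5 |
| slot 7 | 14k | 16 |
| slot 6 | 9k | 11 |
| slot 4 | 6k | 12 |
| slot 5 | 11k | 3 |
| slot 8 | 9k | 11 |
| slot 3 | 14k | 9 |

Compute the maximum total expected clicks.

slot 7 + slot 6 + slot 4 + slot 8: cost 14 + 9 + 6 + 9 = 38 ≤ 48, expected clicks 16 + 11 + 12 + 11 = 50.
slot 7 + slot 4 + slot 8 + slot 3: cost 14 + 6 + 9 + 14 = 43 ≤ 48, expected clicks 16 + 12 + 11 + 9 = 48.
slot 7 + slot 6 + slot 4 + slot 3: cost 14 + 9 + 6 + 14 = 43 ≤ 48, expected clicks 16 + 11 + 12 + 9 = 48.
Best is slot 7, slot 6, slot 4, and slot 8 with total expected clicks 50.

50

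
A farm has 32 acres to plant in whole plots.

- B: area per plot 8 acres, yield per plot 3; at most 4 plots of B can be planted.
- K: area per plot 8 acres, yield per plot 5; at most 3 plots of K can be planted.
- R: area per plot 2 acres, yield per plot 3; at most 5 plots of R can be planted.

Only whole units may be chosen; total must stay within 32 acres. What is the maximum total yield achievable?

27

Take 3×K and 4×R: area 32 ≤ 32, yield 3·5 + 4·3 = 27.
No other integer combination yields more.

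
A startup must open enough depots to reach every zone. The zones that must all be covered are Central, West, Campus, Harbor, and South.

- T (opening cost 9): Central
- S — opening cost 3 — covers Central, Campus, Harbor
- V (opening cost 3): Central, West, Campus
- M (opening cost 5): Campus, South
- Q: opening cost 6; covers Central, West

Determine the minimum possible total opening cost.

11

This is an integer covering problem.
Choose S, V, and M: together they cover Central, West, Campus, Harbor, South — every zone.
Total opening cost: 3 + 3 + 5 = 11.
No cover costs less than 11.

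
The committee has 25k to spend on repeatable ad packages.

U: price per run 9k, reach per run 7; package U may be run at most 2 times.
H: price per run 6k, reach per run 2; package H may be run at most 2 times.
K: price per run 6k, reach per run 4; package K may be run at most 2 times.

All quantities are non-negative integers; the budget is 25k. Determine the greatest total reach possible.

18

U has the best ratio (7/9); taking only U gives at most 2×7 = 14 (stopped by the price limit).
Mixing does better — 2×U and 1×K: price 24 ≤ 25, reach 2·7 + 1·4 = 18.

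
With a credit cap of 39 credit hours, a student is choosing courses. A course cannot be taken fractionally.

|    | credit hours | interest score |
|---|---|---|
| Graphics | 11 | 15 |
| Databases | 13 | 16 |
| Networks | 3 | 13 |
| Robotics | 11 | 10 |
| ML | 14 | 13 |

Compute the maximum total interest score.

54

Treat it as a binary knapsack problem.
Allowing fractional choices, the relaxed optimum would be about 55.1, but courses are indivisible.
Graphics + Databases + Networks + Robotics: credit hours 11 + 13 + 3 + 11 = 38 ≤ 39, interest score 15 + 16 + 13 + 10 = 54.
Graphics + Networks + Robotics + ML: credit hours 11 + 3 + 11 + 14 = 39 ≤ 39, interest score 15 + 13 + 10 + 13 = 51.
Best is Graphics, Databases, Networks, and Robotics with total interest score 54.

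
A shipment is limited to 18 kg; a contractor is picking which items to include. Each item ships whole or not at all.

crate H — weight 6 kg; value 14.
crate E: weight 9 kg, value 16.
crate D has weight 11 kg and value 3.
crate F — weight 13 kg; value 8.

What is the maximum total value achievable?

This is an integer program with binary decision variables.
Take crate H and crate E: weight 6 + 9 = 15 ≤ 18, value 14 + 16 = 30.
No other feasible combination does better.

30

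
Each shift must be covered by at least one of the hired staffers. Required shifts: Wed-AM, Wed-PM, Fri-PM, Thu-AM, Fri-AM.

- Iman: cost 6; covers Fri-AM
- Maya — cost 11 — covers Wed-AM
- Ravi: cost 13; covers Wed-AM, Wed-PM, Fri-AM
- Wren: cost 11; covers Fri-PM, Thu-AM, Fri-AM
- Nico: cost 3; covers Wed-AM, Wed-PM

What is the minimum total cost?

Choose Wren and Nico: together they cover Wed-AM, Wed-PM, Fri-PM, Thu-AM, Fri-AM — every shift.
Total cost: 11 + 3 = 14.

14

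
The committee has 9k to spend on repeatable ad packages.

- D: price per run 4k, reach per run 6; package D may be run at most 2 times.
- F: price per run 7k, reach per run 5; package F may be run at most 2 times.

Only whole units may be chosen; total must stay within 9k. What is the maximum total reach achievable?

1×D: price 4 ≤ 9, reach 1·6 = 6.
2×D: price 8 ≤ 9, reach 2·6 = 12.
Best is 12.

12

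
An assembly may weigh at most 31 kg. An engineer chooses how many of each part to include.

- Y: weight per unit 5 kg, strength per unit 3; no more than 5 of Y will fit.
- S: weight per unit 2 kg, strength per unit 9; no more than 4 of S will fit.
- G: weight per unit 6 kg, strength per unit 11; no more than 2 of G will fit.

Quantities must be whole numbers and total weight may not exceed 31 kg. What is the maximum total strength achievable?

64

S has the best ratio (9/2); taking only S gives at most 4×9 = 36 (stopped by the supply cap of 4).
Mixing does better — 2×Y, 4×S, and 2×G: weight 30 ≤ 31, strength 2·3 + 4·9 + 2·11 = 64.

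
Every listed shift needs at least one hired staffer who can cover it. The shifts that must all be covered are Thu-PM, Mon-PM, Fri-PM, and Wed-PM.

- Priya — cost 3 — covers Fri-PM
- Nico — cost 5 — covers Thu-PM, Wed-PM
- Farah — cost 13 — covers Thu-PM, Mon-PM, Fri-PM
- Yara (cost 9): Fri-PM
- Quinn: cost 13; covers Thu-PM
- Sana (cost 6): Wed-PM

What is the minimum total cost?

The greedy cost-per-new-shift heuristic would pick Nico, Priya, and Farah for 21, but a cheaper cover exists.
Choose Nico and Farah: together they cover Thu-PM, Mon-PM, Fri-PM, Wed-PM — every shift.
Total cost: 5 + 13 = 18.
No cover costs less than 18.

18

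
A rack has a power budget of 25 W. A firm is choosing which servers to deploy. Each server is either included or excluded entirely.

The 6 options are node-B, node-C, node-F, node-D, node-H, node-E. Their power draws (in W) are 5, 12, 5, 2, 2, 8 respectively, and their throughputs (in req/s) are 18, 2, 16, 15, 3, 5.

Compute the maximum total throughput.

57

Allowing fractional choices, the relaxed optimum would be about 57.5, but servers are indivisible.
node-B + node-F + node-D + node-E: power draw 5 + 5 + 2 + 8 = 20 ≤ 25, throughput 18 + 16 + 15 + 5 = 54.
node-B + node-F + node-D + node-H: power draw 5 + 5 + 2 + 2 = 14 ≤ 25, throughput 18 + 16 + 15 + 3 = 52.
node-B + node-F + node-D + node-H + node-E: power draw 5 + 5 + 2 + 2 + 8 = 22 ≤ 25, throughput 18 + 16 + 15 + 3 + 5 = 57.
Best is node-B, node-F, node-D, node-H, and node-E with total throughput 57.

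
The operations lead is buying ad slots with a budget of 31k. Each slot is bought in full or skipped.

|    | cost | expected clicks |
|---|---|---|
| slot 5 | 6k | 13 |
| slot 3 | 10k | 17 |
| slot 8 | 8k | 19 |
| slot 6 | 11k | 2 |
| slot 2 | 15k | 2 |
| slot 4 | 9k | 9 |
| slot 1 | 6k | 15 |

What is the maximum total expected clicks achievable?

Allowing fractional choices, the relaxed optimum would be about 65.0, but ad slots are indivisible.
slot 5 + slot 3 + slot 8 + slot 1: cost 6 + 10 + 8 + 6 = 30 ≤ 31, expected clicks 13 + 17 + 19 + 15 = 64.
slot 5 + slot 8 + slot 4 + slot 1: cost 6 + 8 + 9 + 6 = 29 ≤ 31, expected clicks 13 + 19 + 9 + 15 = 56.
slot 5 + slot 3 + slot 4 + slot 1: cost 6 + 10 + 9 + 6 = 31 ≤ 31, expected clicks 13 + 17 + 9 + 15 = 54.
Best is slot 5, slot 3, slot 8, and slot 1 with total expected clicks 64.

64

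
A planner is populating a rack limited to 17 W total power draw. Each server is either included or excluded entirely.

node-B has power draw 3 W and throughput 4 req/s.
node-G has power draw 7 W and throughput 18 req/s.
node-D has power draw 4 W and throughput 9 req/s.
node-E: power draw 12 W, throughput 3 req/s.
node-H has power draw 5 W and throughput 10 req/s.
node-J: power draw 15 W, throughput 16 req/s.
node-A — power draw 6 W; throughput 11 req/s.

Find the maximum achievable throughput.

Allowing fractional choices, the relaxed optimum would be about 38.8, but servers are indivisible.
node-G + node-D + node-A: power draw 7 + 4 + 6 = 17 ≤ 17, throughput 18 + 9 + 11 = 38.
node-G + node-D + node-H: power draw 7 + 4 + 5 = 16 ≤ 17, throughput 18 + 9 + 10 = 37.
Best is node-G, node-D, and node-A with total throughput 38.

38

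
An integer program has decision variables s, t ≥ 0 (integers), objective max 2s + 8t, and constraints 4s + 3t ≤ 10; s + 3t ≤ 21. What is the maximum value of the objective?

24

Relaxing integrality, the LP optimum is 26.67 at (s,t) = (0, 3.33), which is not an integer point.
(s,t)=(0,3): 4·0+3·3=9≤10, 1·0+3·3=9≤21, objective 24.
(s,t)=(1,2): 4·1+3·2=10≤10, 1·1+3·2=7≤21, objective 18.
(s,t)=(0,2): 4·0+3·2=6≤10, 1·0+3·2=6≤21, objective 16.
Maximum is 24 at (s,t)=(0,3).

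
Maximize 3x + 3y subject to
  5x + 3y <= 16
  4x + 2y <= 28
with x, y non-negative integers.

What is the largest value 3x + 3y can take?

Relaxing integrality, the LP optimum is 16.00 at (x,y) = (0, 5.33), which is not an integer point.
(x,y)=(0,5): 5·0+3·5=15≤16, 4·0+2·5=10≤28, objective 15.
(x,y)=(0,4): 5·0+3·4=12≤16, 4·0+2·4=8≤28, objective 12.
No feasible integer point exceeds 15.

15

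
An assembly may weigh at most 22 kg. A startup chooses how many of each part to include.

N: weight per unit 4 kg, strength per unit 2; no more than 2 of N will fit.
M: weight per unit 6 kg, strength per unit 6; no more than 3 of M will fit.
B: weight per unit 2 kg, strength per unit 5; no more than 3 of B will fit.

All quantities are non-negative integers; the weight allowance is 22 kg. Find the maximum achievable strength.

29

Take 1×N, 2×M, and 3×B: weight 22 ≤ 22, strength 1·2 + 2·6 + 3·5 = 29.
B has the best ratio (5/2) and is taken to its limit of 3; remaining capacity is filled optimally with the others.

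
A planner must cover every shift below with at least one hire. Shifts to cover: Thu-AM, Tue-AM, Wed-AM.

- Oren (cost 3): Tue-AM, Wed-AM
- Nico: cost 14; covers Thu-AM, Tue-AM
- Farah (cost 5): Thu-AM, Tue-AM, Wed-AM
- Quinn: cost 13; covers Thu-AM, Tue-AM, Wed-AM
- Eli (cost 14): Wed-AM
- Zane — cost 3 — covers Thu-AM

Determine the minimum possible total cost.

5

Farah alone covers Thu-AM, Tue-AM, Wed-AM — every shift.
Total cost: 5.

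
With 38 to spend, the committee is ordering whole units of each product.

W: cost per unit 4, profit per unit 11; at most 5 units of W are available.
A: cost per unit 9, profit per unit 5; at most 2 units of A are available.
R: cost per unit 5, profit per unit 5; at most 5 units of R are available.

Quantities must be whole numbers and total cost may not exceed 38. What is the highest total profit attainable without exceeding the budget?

70

This is a bounded integer knapsack.
5×W and 3×R: cost 35 ≤ 38, profit 5·11 + 3·5 = 70.
5×W and 2×R: cost 30 ≤ 38, profit 5·11 + 2·5 = 65.
Best is 70.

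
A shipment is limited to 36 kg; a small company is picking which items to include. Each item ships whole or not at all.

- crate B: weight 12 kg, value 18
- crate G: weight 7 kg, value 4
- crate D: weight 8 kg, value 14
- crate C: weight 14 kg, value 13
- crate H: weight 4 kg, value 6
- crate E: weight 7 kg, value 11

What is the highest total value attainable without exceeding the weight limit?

49

Take crate B, crate D, crate H, and crate E: weight 12 + 8 + 4 + 7 = 31 ≤ 36, value 18 + 14 + 6 + 11 = 49.
No other feasible combination does better.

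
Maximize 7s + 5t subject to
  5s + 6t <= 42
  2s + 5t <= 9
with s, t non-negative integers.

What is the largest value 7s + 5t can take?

28

(s,t)=(4,0): 5·4+6·0=20≤42, 2·4+5·0=8≤9, objective 28.
(s,t)=(3,0): 5·3+6·0=15≤42, 2·3+5·0=6≤9, objective 21.
Maximum is 28 at (s,t)=(4,0).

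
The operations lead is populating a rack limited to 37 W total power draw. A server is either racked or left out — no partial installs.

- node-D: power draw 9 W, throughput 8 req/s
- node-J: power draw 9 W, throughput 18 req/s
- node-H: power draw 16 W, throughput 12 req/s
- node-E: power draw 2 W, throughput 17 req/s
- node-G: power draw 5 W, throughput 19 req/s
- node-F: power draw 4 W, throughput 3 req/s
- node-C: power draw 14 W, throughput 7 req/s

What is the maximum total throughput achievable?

69

Allowing fractional choices, the relaxed optimum would be about 71.0, but servers are indivisible.
node-D + node-J + node-E + node-G + node-F: power draw 9 + 9 + 2 + 5 + 4 = 29 ≤ 37, throughput 8 + 18 + 17 + 19 + 3 = 65.
node-J + node-H + node-E + node-G + node-F: power draw 9 + 16 + 2 + 5 + 4 = 36 ≤ 37, throughput 18 + 12 + 17 + 19 + 3 = 69.
node-J + node-H + node-E + node-G: power draw 9 + 16 + 2 + 5 = 32 ≤ 37, throughput 18 + 12 + 17 + 19 = 66.
Best is node-J, node-H, node-E, node-G, and node-F with total throughput 69.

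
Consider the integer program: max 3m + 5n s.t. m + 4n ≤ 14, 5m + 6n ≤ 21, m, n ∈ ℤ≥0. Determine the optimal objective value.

15

(m,n)=(0,3) is feasible, giving 15.
(m,n)=(1,2) is feasible, giving 13.
(m,n)=(0,2) is feasible, giving 10.
The best lattice point is (0,3), giving 15.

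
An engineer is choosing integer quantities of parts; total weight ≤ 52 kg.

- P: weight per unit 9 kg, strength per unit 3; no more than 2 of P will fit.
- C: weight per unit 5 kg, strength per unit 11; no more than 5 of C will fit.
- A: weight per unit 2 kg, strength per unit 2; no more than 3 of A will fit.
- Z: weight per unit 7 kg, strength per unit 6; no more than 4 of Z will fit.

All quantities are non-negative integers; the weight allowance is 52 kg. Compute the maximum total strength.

79

This is a bounded integer knapsack.
5×C, 2×A, and 3×Z: weight 50 ≤ 52, strength 5·11 + 2·2 + 3·6 = 77.
5×C, 3×A, and 3×Z: weight 52 ≤ 52, strength 5·11 + 3·2 + 3·6 = 79.
Best is 79.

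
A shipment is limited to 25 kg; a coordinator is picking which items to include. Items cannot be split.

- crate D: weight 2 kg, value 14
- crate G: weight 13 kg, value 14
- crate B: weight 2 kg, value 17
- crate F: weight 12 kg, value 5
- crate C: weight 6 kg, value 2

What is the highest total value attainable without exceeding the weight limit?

47

Take crate D, crate G, crate B, and crate C: weight 2 + 13 + 2 + 6 = 23 ≤ 25, value 14 + 14 + 17 + 2 = 47.
No other feasible combination does better.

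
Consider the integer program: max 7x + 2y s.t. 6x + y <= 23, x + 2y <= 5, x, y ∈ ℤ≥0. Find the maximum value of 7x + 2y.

(x,y)=(3,1) is feasible, giving 23.
(x,y)=(3,0) is feasible, giving 21.
(x,y)=(2,1) is feasible, giving 16.
No feasible integer point exceeds 23.

23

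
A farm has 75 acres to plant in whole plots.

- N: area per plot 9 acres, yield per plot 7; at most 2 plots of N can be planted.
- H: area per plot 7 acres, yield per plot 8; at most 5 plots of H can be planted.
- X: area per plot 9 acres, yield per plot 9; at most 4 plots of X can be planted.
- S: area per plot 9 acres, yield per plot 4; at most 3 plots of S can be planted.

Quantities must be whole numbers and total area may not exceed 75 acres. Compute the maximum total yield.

76

1×N, 4×H, and 4×X: area 73 ≤ 75, yield 1·7 + 4·8 + 4·9 = 75.
5×H and 4×X: area 71 ≤ 75, yield 5·8 + 4·9 = 76.
Best is 76.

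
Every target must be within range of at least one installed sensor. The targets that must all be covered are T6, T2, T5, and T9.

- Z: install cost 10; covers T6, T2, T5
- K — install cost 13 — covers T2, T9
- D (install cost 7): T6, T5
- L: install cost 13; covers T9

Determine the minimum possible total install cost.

20

The greedy cost-per-new-target heuristic would pick Z and K for 23, but a cheaper cover exists.
Choose K and D: together they cover T6, T2, T5, T9 — every target.
Total install cost: 13 + 7 = 20.
No cover costs less than 20.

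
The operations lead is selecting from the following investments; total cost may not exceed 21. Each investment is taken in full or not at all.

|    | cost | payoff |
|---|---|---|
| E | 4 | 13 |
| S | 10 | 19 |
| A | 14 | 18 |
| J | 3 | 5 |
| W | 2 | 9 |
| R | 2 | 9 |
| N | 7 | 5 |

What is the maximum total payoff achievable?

55

Treat it as a binary knapsack problem.
E + S + W + R: cost 4 + 10 + 2 + 2 = 18 ≤ 21, payoff 13 + 19 + 9 + 9 = 50.
E + S + J + W + R: cost 4 + 10 + 3 + 2 + 2 = 21 ≤ 21, payoff 13 + 19 + 5 + 9 + 9 = 55.
E + S + J + W: cost 4 + 10 + 3 + 2 = 19 ≤ 21, payoff 13 + 19 + 5 + 9 = 46.
Best is E, S, J, W, and R with total payoff 55.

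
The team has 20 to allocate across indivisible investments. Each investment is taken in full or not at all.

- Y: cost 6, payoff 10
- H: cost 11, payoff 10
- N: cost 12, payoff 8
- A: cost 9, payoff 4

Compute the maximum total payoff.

This is a 0-1 knapsack instance.
Take Y and H: cost 6 + 11 = 17 ≤ 20, payoff 10 + 10 = 20.
No other feasible combination does better.

20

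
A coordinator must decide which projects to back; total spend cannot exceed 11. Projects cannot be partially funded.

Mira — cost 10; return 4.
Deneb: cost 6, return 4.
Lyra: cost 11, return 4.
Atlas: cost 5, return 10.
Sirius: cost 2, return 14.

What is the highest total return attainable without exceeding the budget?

Treat it as a binary knapsack problem.
Atlas + Sirius: cost 5 + 2 = 7 ≤ 11, return 10 + 14 = 24.
Deneb + Sirius: cost 6 + 2 = 8 ≤ 11, return 4 + 14 = 18.
Sirius: cost 2 ≤ 11, return 14.
Best is Atlas and Sirius with total return 24.

24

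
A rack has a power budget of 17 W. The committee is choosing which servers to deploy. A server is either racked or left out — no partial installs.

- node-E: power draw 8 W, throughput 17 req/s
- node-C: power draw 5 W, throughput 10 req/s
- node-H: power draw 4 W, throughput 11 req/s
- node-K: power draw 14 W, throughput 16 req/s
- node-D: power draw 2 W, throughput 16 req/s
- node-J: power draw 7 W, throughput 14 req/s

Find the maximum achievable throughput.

47

This is a 0-1 knapsack instance.
Allowing fractional choices, the relaxed optimum would be about 50.0, but servers are indivisible.
node-E + node-D + node-J: power draw 8 + 2 + 7 = 17 ≤ 17, throughput 17 + 16 + 14 = 47.
node-E + node-H + node-D: power draw 8 + 4 + 2 = 14 ≤ 17, throughput 17 + 11 + 16 = 44.
node-E + node-C + node-D: power draw 8 + 5 + 2 = 15 ≤ 17, throughput 17 + 10 + 16 = 43.
Best is node-E, node-D, and node-J with total throughput 47.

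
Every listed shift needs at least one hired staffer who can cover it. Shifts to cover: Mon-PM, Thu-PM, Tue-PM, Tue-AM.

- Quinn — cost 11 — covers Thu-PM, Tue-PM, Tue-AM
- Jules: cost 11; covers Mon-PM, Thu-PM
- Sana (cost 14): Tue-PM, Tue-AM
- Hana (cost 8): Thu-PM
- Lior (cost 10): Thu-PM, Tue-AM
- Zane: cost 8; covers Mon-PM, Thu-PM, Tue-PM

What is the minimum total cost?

Choose Lior and Zane: together they cover Mon-PM, Thu-PM, Tue-PM, Tue-AM — every shift.
Total cost: 10 + 8 = 18.

18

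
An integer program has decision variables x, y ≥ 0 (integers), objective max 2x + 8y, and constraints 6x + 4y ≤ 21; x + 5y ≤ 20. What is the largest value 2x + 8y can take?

(x,y)=(0,4) is feasible, giving 32.
(x,y)=(1,3) is feasible, giving 26.
(x,y)=(0,3) is feasible, giving 24.
(x,y)=(1,2) is feasible, giving 18.
The best lattice point is (0,4), giving 32.

32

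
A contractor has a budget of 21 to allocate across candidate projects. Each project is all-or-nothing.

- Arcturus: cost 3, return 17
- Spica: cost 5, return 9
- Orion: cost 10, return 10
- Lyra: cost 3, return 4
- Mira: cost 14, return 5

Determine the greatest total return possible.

40

This is an integer program with binary decision variables.
Arcturus + Spica + Orion + Lyra: cost 3 + 5 + 10 + 3 = 21 ≤ 21, return 17 + 9 + 10 + 4 = 40.
Arcturus + Spica + Orion: cost 3 + 5 + 10 = 18 ≤ 21, return 17 + 9 + 10 = 36.
Best is Arcturus, Spica, Orion, and Lyra with total return 40.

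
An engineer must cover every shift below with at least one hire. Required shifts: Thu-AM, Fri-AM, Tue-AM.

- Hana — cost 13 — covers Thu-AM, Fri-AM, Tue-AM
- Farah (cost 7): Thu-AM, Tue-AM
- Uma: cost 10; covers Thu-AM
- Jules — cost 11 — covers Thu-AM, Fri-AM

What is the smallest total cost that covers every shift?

13

This is a weighted set-cover instance.
The greedy cost-per-new-shift heuristic would pick Farah and Jules for 18, but a cheaper cover exists.
Hana alone covers Thu-AM, Fri-AM, Tue-AM — every shift.
Total cost: 13.
No cover costs less than 13.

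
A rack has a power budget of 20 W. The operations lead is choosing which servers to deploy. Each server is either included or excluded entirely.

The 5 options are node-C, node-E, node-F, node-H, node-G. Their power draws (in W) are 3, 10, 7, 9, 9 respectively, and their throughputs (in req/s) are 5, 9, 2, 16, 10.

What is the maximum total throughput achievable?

26

Allowing fractional choices, the relaxed optimum would be about 29.9, but servers are indivisible.
node-E + node-H: power draw 10 + 9 = 19 ≤ 20, throughput 9 + 16 = 25.
node-H + node-G: power draw 9 + 9 = 18 ≤ 20, throughput 16 + 10 = 26.
node-C + node-F + node-H: power draw 3 + 7 + 9 = 19 ≤ 20, throughput 5 + 2 + 16 = 23.
Best is node-H and node-G with total throughput 26.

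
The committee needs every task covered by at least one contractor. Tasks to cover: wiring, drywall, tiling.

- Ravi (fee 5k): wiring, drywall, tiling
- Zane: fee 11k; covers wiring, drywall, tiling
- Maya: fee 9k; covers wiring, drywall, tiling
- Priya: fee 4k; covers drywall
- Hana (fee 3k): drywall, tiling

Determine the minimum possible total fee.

Ravi alone covers wiring, drywall, tiling — every task.
Total fee: 5.

5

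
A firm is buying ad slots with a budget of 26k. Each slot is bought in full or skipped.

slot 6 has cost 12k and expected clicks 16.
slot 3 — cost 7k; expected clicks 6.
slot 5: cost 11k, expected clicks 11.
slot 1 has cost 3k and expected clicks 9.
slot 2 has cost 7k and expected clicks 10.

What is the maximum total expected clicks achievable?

36

slot 6 + slot 1 + slot 2: cost 12 + 3 + 7 = 22 ≤ 26, expected clicks 16 + 9 + 10 = 35.
slot 6 + slot 5 + slot 1: cost 12 + 11 + 3 = 26 ≤ 26, expected clicks 16 + 11 + 9 = 36.
slot 6 + slot 3 + slot 2: cost 12 + 7 + 7 = 26 ≤ 26, expected clicks 16 + 6 + 10 = 32.
Best is slot 6, slot 5, and slot 1 with total expected clicks 36.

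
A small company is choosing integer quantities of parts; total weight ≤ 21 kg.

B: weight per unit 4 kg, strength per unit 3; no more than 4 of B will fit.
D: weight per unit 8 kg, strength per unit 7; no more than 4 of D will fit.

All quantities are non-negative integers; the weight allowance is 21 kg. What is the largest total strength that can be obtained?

17

This is a bounded integer knapsack.
3×B and 1×D: weight 20 ≤ 21, strength 3·3 + 1·7 = 16.
1×B and 2×D: weight 20 ≤ 21, strength 1·3 + 2·7 = 17.
Best is 17.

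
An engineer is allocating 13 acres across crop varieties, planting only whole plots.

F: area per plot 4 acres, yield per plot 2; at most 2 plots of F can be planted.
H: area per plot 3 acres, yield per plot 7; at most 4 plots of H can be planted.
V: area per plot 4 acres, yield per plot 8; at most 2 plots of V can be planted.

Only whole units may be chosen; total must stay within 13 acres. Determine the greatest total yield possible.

H has the best ratio (7/3); taking only H gives at most 4×7 = 28 (stopped by the area limit).
Mixing does better — 3×H and 1×V: area 13 ≤ 13, yield 3·7 + 1·8 = 29.

29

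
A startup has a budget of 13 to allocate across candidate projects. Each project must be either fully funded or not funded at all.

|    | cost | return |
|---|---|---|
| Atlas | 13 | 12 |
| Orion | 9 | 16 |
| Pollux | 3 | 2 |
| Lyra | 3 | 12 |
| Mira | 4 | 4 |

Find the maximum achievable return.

28

Treat it as a binary knapsack problem.
Take Orion and Lyra: cost 9 + 3 = 12 ≤ 13, return 16 + 12 = 28.
No other feasible combination does better.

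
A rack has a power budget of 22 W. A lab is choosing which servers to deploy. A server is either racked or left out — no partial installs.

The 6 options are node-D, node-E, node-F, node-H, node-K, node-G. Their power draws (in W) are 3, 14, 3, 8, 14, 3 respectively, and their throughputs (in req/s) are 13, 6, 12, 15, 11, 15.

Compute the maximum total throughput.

This is a 0-1 knapsack instance.
Allowing fractional choices, the relaxed optimum would be about 58.9, but servers are indivisible.
node-D + node-F + node-H + node-G: power draw 3 + 3 + 8 + 3 = 17 ≤ 22, throughput 13 + 12 + 15 + 15 = 55.
node-D + node-H + node-G: power draw 3 + 8 + 3 = 14 ≤ 22, throughput 13 + 15 + 15 = 43.
Best is node-D, node-F, node-H, and node-G with total throughput 55.

55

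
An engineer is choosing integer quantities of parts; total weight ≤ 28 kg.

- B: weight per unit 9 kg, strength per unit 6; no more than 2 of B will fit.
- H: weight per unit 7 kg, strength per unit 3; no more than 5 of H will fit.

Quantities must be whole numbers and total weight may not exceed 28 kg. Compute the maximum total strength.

15

4×H: weight 28 ≤ 28, strength 4·3 = 12.
2×B and 1×H: weight 25 ≤ 28, strength 2·6 + 1·3 = 15.
Best is 15.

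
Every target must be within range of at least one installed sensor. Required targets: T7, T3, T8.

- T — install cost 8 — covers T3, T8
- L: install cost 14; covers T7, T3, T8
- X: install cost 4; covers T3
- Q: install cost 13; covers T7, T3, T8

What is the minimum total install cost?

13

The greedy cost-per-new-target heuristic would pick T and Q for 21, but a cheaper cover exists.
Q alone covers T7, T3, T8 — every target.
Total install cost: 13.
No cover costs less than 13.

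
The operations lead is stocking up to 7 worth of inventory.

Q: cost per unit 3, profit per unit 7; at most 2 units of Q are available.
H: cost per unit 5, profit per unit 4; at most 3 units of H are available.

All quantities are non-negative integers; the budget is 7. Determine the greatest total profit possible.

14

This is a bounded integer knapsack.
Q has the best ratio (7/3); taking only Q gives at most 2×7 = 14 (stopped by the cost limit).
Optimal: 2×Q: cost 6 ≤ 7, profit 2·7 = 14.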